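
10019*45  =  450855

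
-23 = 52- 75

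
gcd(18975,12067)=11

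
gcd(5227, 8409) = 1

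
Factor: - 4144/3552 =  - 2^(- 1)*3^ ( - 1)*7^1 = - 7/6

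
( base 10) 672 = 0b1010100000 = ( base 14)360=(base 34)JQ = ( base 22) 18C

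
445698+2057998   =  2503696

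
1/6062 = 1/6062= 0.00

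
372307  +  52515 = 424822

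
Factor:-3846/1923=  - 2 = - 2^1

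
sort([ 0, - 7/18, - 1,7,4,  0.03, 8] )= [ - 1 , - 7/18,0, 0.03,  4,7, 8]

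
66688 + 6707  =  73395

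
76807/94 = 76807/94 =817.10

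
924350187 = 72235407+852114780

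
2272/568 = 4 =4.00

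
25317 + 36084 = 61401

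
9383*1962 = 18409446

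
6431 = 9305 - 2874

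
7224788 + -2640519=4584269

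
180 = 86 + 94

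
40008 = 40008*1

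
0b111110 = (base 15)42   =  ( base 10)62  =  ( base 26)2A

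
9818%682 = 270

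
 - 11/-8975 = 11/8975 = 0.00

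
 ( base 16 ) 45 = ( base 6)153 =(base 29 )2b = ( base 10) 69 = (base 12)59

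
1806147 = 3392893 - 1586746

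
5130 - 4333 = 797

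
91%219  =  91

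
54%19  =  16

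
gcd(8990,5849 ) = 1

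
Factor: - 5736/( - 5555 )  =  2^3*3^1*5^( - 1)*11^(-1)*101^( - 1 )*239^1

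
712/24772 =178/6193 = 0.03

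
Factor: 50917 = 59^1 * 863^1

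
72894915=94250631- 21355716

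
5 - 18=-13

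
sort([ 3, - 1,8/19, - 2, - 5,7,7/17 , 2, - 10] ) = [ - 10, - 5,- 2, - 1, 7/17,8/19,2, 3,  7 ]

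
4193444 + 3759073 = 7952517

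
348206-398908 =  - 50702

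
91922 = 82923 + 8999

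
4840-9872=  - 5032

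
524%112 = 76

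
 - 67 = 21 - 88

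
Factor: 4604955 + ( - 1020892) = 3584063 = 7^1 *512009^1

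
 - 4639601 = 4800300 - 9439901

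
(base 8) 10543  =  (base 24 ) 7hb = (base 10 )4451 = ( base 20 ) b2b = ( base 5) 120301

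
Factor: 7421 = 41^1*181^1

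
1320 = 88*15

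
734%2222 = 734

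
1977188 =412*4799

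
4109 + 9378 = 13487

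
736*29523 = 21728928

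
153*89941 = 13760973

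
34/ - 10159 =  - 1 + 10125/10159= - 0.00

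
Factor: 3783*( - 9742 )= - 36853986 =- 2^1*3^1 *13^1*97^1*4871^1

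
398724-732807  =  -334083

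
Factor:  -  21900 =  - 2^2 * 3^1*5^2 * 73^1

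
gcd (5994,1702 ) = 74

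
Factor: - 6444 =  - 2^2*  3^2 *179^1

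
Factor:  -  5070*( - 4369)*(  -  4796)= -2^3*3^1 * 5^1 * 11^1*13^2*17^1*109^1*257^1 = -106235380680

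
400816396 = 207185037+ 193631359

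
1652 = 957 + 695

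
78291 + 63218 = 141509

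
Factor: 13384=2^3*7^1 *239^1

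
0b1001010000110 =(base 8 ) 11206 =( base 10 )4742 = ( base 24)85e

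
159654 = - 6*( - 26609 )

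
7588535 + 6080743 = 13669278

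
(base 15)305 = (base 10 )680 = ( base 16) 2A8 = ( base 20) 1E0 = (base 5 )10210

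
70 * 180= 12600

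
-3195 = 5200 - 8395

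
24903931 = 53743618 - 28839687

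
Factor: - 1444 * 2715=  - 2^2 * 3^1*5^1 * 19^2*181^1  =  - 3920460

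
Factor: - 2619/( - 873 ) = 3^1 =3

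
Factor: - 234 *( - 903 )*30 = 2^2*3^4*5^1*7^1*13^1  *  43^1 = 6339060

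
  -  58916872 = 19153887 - 78070759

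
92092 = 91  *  1012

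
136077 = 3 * 45359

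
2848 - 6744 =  - 3896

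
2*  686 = 1372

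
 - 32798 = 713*( - 46 ) 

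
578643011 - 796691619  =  -218048608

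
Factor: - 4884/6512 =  - 2^( - 2)*3^1 = -  3/4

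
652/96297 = 652/96297= 0.01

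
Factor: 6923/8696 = 2^( - 3)*7^1*23^1*43^1 * 1087^( - 1 )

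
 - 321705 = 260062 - 581767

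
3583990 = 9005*398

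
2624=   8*328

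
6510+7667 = 14177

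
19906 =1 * 19906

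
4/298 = 2/149 = 0.01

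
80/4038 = 40/2019=0.02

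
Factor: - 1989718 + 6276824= 4287106 =2^1*131^1*16363^1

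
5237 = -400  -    -  5637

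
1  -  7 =  -  6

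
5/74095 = 1/14819 = 0.00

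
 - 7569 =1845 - 9414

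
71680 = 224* 320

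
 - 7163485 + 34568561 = 27405076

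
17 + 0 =17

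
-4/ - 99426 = 2/49713 =0.00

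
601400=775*776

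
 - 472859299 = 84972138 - 557831437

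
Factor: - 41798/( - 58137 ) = 2^1*3^( -1 )*19379^( - 1 ) * 20899^1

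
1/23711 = 1/23711  =  0.00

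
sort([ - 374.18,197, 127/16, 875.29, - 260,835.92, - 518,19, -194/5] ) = [  -  518, - 374.18, - 260, - 194/5,127/16,19,197,835.92, 875.29] 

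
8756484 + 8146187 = 16902671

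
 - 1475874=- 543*2718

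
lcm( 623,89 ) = 623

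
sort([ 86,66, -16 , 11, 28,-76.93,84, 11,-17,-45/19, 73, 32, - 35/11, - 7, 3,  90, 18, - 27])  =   [ - 76.93, - 27, - 17, - 16, - 7, - 35/11, - 45/19 , 3, 11 , 11, 18,28, 32,66,73, 84, 86, 90 ]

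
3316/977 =3 + 385/977 = 3.39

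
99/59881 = 99/59881=0.00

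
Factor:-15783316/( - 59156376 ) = 3945829/14789094 = 2^ ( - 1)*3^(  -  1)*1559^1 *2531^1*2464849^( -1)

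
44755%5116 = 3827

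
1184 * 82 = 97088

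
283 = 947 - 664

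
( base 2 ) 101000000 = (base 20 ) G0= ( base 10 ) 320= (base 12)228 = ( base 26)c8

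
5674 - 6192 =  - 518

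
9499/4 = 2374 + 3/4   =  2374.75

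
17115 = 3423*5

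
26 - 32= -6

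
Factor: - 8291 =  - 8291^1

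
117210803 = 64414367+52796436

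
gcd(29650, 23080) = 10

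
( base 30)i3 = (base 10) 543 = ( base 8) 1037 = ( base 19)19B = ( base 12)393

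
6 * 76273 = 457638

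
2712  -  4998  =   - 2286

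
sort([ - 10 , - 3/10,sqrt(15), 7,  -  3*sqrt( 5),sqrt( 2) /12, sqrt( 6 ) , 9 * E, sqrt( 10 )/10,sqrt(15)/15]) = [ - 10, - 3*sqrt( 5), - 3/10, sqrt( 2 ) /12,sqrt(15)/15, sqrt( 10 ) /10,sqrt( 6) , sqrt( 15), 7, 9*E]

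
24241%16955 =7286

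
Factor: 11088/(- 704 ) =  - 2^( - 2 )*3^2*7^1= - 63/4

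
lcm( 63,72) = 504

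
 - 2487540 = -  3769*660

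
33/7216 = 3/656 = 0.00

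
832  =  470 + 362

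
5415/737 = 7+256/737 = 7.35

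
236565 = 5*47313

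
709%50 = 9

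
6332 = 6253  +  79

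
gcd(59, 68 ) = 1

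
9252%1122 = 276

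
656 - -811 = 1467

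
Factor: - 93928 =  -2^3*59^1 * 199^1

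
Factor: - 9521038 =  - 2^1 * 941^1 * 5059^1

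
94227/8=94227/8 = 11778.38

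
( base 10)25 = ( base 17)18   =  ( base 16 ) 19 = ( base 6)41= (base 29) P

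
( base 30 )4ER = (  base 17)e01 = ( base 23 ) 7em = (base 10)4047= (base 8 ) 7717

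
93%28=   9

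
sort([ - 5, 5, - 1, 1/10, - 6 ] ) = [ - 6,  -  5,-1, 1/10, 5] 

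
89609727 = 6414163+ 83195564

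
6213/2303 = 2 + 1607/2303 = 2.70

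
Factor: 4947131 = 7^1*706733^1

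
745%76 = 61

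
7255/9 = 7255/9 = 806.11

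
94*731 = 68714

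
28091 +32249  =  60340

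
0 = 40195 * 0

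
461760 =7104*65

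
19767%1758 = 429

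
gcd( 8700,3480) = 1740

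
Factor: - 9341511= - 3^1*3113837^1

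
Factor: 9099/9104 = 2^( - 4 )*3^3*337^1*569^( - 1 ) 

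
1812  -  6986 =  - 5174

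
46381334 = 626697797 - 580316463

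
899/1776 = 899/1776= 0.51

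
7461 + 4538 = 11999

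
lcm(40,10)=40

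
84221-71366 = 12855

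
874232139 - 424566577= 449665562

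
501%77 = 39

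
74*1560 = 115440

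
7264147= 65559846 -58295699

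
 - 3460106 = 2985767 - 6445873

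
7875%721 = 665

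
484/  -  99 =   -  44/9 = -  4.89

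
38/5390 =19/2695 =0.01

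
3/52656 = 1/17552 = 0.00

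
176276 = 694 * 254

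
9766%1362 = 232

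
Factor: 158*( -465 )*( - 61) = 2^1 * 3^1*5^1*31^1 * 61^1 *79^1 = 4481670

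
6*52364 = 314184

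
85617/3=28539=28539.00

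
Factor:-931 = - 7^2*19^1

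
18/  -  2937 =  - 1 + 973/979 =- 0.01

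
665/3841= 665/3841 = 0.17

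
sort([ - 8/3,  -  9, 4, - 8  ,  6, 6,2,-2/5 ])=[ -9,-8, - 8/3,-2/5,2,4, 6, 6] 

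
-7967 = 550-8517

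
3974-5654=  - 1680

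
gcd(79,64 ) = 1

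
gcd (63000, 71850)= 150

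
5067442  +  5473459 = 10540901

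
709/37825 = 709/37825 = 0.02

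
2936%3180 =2936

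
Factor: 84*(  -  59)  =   - 2^2 * 3^1*7^1 * 59^1 = - 4956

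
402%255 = 147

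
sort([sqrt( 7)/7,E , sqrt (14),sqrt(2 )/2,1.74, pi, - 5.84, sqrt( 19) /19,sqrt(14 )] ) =[-5.84,sqrt( 19 )/19, sqrt( 7) /7,sqrt( 2 )/2,1.74, E,pi, sqrt(14), sqrt (14 )] 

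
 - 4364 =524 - 4888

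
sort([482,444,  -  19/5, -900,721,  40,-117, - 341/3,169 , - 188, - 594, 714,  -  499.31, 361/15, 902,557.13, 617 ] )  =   [ - 900, - 594,-499.31,  -  188 , - 117, - 341/3,-19/5, 361/15,  40, 169,444,482,557.13,617,714,721, 902]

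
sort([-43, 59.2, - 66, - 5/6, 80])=[-66,-43, - 5/6,  59.2, 80]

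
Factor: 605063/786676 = 2^( - 2)*11^(-1 )*19^ ( - 1)*643^1 = 643/836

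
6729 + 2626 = 9355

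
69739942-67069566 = 2670376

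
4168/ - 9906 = -2084/4953 = - 0.42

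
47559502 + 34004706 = 81564208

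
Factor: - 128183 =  - 11^1 * 43^1*271^1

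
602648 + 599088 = 1201736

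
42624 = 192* 222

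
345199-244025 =101174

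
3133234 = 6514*481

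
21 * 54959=1154139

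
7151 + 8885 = 16036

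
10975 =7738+3237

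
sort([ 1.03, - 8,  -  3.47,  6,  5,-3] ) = [  -  8 , - 3.47, - 3,1.03,5, 6]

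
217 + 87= 304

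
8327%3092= 2143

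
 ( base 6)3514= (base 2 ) 1101000110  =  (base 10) 838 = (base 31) R1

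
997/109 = 9+16/109=9.15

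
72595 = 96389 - 23794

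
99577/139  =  716 + 53/139  =  716.38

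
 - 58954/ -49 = 1203 + 1/7 = 1203.14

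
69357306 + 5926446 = 75283752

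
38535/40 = 7707/8 =963.38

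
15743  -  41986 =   -  26243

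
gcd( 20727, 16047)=9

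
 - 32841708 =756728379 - 789570087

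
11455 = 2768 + 8687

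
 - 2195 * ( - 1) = 2195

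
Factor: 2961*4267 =12634587 = 3^2*7^1*17^1*47^1 * 251^1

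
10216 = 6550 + 3666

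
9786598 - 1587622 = 8198976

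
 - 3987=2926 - 6913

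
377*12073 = 4551521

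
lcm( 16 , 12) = 48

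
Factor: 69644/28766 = 46/19 = 2^1*19^( - 1)*23^1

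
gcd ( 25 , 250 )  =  25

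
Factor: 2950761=3^1 * 11^1*89417^1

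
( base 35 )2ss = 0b110110000010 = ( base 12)2002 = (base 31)3IH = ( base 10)3458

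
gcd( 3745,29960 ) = 3745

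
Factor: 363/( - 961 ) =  - 3^1 * 11^2* 31^ (-2 ) 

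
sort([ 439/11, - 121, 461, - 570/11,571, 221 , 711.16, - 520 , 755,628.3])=[ - 520,  -  121, -570/11,439/11, 221,  461,571,628.3,  711.16,755] 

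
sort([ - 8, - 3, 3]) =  [ - 8, - 3,3] 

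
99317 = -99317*(  -  1)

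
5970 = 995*6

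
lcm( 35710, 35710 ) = 35710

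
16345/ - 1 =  - 16345+0/1 = - 16345.00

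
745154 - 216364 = 528790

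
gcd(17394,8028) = 1338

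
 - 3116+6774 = 3658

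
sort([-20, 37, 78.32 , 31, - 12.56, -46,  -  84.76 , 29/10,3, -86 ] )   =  [ -86, - 84.76, - 46, - 20, - 12.56,29/10,  3, 31,37,  78.32] 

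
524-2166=-1642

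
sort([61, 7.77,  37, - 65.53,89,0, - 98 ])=[ - 98, - 65.53, 0, 7.77, 37,61, 89 ] 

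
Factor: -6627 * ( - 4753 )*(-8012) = -2^2*3^1 * 7^2*47^2 * 97^1*2003^1=   - 252363025572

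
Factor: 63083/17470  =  2^( - 1 ) * 5^(-1)*199^1*317^1*1747^( -1 ) 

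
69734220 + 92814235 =162548455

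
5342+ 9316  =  14658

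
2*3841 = 7682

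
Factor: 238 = 2^1*7^1*17^1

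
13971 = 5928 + 8043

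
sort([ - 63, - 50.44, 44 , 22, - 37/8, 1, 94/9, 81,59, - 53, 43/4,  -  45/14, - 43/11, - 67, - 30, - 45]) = [-67, - 63 , - 53 , - 50.44, - 45,  -  30, - 37/8,  -  43/11,-45/14,  1, 94/9, 43/4, 22, 44,59,81 ]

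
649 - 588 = 61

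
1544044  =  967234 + 576810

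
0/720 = 0 = 0.00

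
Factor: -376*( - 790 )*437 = 2^4*5^1*19^1*23^1*47^1*79^1=129806480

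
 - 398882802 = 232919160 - 631801962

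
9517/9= 9517/9  =  1057.44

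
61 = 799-738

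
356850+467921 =824771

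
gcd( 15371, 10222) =19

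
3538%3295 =243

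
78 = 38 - -40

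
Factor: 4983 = 3^1* 11^1*151^1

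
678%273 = 132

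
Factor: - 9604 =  - 2^2*7^4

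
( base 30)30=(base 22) 42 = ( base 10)90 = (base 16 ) 5A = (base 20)4a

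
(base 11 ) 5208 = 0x1af9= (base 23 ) d15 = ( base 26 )A5F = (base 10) 6905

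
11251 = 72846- 61595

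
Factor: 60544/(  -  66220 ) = - 32/35 =-  2^5 * 5^(- 1)*7^( - 1 )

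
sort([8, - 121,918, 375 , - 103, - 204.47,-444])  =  [ - 444,-204.47 , - 121,-103,8, 375,918]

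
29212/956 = 7303/239= 30.56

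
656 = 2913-2257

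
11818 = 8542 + 3276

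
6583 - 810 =5773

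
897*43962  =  39433914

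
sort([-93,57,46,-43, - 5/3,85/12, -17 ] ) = [ -93, - 43,  -  17,  -  5/3,85/12,46, 57 ]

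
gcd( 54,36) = 18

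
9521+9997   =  19518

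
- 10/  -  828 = 5/414= 0.01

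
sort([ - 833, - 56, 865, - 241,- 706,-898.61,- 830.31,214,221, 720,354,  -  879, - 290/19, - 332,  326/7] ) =[ - 898.61, - 879, -833,-830.31, - 706, - 332,-241, - 56, - 290/19,326/7,  214,221,354, 720,865 ]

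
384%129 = 126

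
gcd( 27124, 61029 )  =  6781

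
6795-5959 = 836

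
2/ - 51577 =-1 + 51575/51577 = - 0.00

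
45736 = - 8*(-5717)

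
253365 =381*665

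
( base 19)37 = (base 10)64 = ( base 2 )1000000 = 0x40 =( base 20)34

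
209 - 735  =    -  526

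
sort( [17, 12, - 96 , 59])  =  [-96, 12,  17,59] 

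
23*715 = 16445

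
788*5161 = 4066868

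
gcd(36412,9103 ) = 9103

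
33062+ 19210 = 52272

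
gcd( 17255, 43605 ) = 85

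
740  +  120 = 860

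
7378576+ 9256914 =16635490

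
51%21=9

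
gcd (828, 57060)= 36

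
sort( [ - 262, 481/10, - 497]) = [ - 497, - 262, 481/10]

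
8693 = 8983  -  290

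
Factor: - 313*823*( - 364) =2^2*7^1 * 13^1*313^1*823^1 = 93766036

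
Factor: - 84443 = - 84443^1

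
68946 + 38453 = 107399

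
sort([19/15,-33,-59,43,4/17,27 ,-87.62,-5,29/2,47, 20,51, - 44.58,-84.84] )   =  [- 87.62, - 84.84, - 59, - 44.58,  -  33,-5,4/17,  19/15,29/2, 20, 27, 43,47, 51] 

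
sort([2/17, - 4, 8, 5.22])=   [ - 4,  2/17, 5.22, 8 ] 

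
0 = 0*469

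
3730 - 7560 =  - 3830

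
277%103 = 71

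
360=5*72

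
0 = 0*16867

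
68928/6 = 11488 = 11488.00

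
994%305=79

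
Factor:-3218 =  - 2^1*1609^1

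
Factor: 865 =5^1 * 173^1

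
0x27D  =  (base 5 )10022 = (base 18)1H7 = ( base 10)637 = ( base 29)ls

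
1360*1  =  1360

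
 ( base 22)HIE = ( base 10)8638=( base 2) 10000110111110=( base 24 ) enm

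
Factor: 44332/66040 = 11083/16510 = 2^(-1) *5^( - 1) * 13^( - 1 )*127^( - 1 )*  11083^1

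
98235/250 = 392 + 47/50=392.94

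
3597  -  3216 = 381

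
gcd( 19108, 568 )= 4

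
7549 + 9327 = 16876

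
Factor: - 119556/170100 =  - 3^1 * 5^( - 2)*7^( - 1)*41^1  =  - 123/175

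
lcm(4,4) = 4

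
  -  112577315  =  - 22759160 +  - 89818155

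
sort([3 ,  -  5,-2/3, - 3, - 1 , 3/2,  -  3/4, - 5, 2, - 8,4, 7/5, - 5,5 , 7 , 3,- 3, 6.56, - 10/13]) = [-8, - 5, - 5, - 5,  -  3, - 3, - 1, - 10/13, - 3/4,-2/3,  7/5, 3/2, 2, 3,3,4, 5,6.56,  7]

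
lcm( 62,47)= 2914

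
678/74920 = 339/37460 = 0.01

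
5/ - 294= -5/294 = - 0.02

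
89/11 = 8 + 1/11 = 8.09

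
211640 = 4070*52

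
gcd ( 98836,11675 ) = 1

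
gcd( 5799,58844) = 1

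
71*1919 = 136249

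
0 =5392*0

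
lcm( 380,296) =28120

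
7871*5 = 39355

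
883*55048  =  48607384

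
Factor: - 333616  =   - 2^4*29^1*719^1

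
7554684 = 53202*142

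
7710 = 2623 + 5087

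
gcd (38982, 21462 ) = 438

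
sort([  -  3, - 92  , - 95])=[ - 95, - 92, -3] 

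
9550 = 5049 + 4501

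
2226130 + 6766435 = 8992565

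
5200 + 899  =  6099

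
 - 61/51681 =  - 61/51681 = - 0.00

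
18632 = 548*34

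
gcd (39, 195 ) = 39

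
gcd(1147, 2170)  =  31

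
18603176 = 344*54079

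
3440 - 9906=-6466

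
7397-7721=-324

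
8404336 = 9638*872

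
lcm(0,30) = 0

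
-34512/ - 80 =2157/5 = 431.40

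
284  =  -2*( - 142 )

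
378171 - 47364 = 330807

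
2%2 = 0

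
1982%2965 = 1982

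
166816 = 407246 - 240430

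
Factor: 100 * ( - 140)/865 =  - 2800/173 = - 2^4*5^2*7^1*173^ ( - 1)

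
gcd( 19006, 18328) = 2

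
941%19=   10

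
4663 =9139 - 4476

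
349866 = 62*5643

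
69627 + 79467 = 149094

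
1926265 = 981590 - -944675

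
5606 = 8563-2957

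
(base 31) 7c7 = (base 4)1233002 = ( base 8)15702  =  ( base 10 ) 7106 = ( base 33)6HB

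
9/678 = 3/226  =  0.01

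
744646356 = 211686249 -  - 532960107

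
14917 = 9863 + 5054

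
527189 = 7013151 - 6485962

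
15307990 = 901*16990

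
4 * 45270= 181080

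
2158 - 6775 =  - 4617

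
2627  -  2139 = 488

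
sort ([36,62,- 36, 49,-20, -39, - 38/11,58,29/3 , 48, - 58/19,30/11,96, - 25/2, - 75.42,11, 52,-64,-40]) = [ - 75.42, - 64, - 40, - 39, - 36, - 20, - 25/2, -38/11,  -  58/19 , 30/11 , 29/3,11, 36,48 , 49,52,58,  62,96]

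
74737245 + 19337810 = 94075055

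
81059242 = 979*82798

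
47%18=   11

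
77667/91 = 77667/91 = 853.48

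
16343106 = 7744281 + 8598825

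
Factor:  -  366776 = - 2^3*19^2*127^1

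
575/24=575/24 = 23.96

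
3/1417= 3/1417 = 0.00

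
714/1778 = 51/127 = 0.40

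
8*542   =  4336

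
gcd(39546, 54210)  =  78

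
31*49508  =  1534748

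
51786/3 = 17262 = 17262.00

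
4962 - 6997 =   -  2035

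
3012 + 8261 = 11273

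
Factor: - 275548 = - 2^2*7^1 * 13^1*757^1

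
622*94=58468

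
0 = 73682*0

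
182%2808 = 182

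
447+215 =662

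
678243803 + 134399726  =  812643529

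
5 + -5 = 0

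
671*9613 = 6450323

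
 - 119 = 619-738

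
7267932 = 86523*84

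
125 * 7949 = 993625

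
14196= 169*84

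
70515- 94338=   -  23823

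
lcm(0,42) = 0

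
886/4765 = 886/4765 = 0.19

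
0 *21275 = 0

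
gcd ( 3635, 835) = 5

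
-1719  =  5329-7048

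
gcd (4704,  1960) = 392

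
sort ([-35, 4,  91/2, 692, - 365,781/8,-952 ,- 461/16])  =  [ - 952 , - 365, - 35, - 461/16,4,91/2,  781/8 , 692 ] 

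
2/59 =2/59 = 0.03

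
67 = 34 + 33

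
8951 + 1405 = 10356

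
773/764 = 773/764 = 1.01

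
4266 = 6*711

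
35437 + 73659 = 109096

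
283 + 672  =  955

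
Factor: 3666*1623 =2^1*3^2* 13^1*47^1*541^1 = 5949918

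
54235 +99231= 153466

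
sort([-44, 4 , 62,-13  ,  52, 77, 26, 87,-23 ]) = [ - 44, - 23,-13, 4, 26,52,  62, 77, 87] 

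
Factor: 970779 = 3^1*151^1 * 2143^1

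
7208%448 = 40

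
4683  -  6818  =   - 2135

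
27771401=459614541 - 431843140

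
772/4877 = 772/4877 = 0.16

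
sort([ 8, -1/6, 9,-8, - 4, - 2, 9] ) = [ -8 , - 4, - 2,- 1/6,8, 9, 9]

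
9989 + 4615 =14604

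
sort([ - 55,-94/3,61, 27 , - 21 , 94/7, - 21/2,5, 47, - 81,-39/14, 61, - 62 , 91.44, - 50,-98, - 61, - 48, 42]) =[ - 98, -81, - 62, - 61,-55, - 50, - 48, - 94/3,-21,-21/2, - 39/14, 5, 94/7,  27, 42, 47,  61, 61, 91.44 ]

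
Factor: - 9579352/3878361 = - 2^3*3^( - 4)*47^1*73^1*349^1 *47881^( - 1 )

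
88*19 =1672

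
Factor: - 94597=  -  94597^1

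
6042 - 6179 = -137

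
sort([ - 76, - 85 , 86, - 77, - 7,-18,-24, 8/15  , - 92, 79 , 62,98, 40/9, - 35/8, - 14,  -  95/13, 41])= [ - 92, - 85, -77, - 76,  -  24, - 18 , - 14, - 95/13, - 7, - 35/8,8/15, 40/9,41,62, 79, 86, 98]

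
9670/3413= 2 + 2844/3413 =2.83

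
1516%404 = 304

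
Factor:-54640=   -  2^4*5^1*683^1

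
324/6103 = 324/6103 = 0.05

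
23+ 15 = 38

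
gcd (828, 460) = 92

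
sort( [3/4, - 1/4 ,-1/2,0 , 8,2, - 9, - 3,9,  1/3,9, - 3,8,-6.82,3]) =[  -  9, - 6.82, - 3,  -  3, - 1/2,- 1/4, 0, 1/3,3/4,2,3,8,8,9,9 ]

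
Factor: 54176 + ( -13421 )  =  3^1 * 5^1*11^1*13^1*19^1=40755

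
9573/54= 177 + 5/18 = 177.28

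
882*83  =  73206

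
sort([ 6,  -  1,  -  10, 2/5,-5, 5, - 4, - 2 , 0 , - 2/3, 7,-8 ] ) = [ - 10,-8 , - 5, - 4,  -  2, - 1, - 2/3, 0, 2/5,5,6, 7] 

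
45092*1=45092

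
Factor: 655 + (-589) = 66 = 2^1 * 3^1*11^1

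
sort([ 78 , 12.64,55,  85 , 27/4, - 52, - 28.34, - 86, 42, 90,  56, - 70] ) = [ - 86,-70,-52, - 28.34, 27/4,12.64, 42, 55, 56, 78, 85 , 90] 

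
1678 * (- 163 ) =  - 273514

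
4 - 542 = -538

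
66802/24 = 33401/12 = 2783.42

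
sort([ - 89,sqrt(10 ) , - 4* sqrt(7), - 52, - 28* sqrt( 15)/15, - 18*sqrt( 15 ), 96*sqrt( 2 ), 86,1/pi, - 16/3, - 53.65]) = [ - 89, - 18*sqrt(15 ), - 53.65, - 52, - 4*sqrt(7), - 28*sqrt ( 15 ) /15, - 16/3,1/pi, sqrt( 10),86, 96 * sqrt( 2 )] 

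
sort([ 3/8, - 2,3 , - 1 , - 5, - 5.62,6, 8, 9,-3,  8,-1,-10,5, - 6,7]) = [ - 10 , - 6, - 5.62, - 5 , - 3, - 2  , - 1, - 1,3/8 , 3,  5,6 , 7, 8, 8,9 ]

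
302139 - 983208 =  - 681069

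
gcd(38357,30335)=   1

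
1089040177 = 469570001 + 619470176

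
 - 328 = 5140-5468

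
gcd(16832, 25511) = 263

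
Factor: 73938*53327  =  2^1 * 3^1 * 12323^1 * 53327^1=3942891726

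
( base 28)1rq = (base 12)aa6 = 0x61E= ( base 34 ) 1C2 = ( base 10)1566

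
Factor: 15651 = 3^2 * 37^1*47^1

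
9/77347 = 9/77347=0.00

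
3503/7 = 500 + 3/7 = 500.43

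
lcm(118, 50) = 2950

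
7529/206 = 7529/206  =  36.55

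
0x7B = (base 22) 5d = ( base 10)123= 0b1111011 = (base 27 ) 4f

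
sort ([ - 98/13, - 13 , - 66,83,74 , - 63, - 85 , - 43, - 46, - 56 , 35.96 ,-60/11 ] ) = [ - 85, - 66 ,-63, - 56, - 46,-43, - 13,-98/13, - 60/11, 35.96,74 , 83 ]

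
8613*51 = 439263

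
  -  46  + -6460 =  - 6506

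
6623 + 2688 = 9311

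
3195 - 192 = 3003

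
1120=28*40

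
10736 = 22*488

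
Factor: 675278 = 2^1*337639^1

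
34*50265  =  1709010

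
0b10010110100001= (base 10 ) 9633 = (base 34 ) 8bb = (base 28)c81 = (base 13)4500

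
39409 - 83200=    - 43791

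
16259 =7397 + 8862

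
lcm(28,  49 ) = 196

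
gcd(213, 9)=3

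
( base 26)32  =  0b1010000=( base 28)2o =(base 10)80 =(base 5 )310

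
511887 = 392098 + 119789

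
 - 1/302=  - 1 + 301/302 = - 0.00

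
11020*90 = 991800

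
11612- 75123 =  - 63511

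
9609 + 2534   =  12143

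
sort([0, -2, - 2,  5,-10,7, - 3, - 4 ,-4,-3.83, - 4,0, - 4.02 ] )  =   [-10, - 4.02,  -  4, - 4, -4, - 3.83, - 3, - 2,-2,  0,0,5,7]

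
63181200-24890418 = 38290782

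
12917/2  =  6458 + 1/2 = 6458.50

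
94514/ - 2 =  - 47257 + 0/1 =- 47257.00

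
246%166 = 80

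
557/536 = 557/536  =  1.04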